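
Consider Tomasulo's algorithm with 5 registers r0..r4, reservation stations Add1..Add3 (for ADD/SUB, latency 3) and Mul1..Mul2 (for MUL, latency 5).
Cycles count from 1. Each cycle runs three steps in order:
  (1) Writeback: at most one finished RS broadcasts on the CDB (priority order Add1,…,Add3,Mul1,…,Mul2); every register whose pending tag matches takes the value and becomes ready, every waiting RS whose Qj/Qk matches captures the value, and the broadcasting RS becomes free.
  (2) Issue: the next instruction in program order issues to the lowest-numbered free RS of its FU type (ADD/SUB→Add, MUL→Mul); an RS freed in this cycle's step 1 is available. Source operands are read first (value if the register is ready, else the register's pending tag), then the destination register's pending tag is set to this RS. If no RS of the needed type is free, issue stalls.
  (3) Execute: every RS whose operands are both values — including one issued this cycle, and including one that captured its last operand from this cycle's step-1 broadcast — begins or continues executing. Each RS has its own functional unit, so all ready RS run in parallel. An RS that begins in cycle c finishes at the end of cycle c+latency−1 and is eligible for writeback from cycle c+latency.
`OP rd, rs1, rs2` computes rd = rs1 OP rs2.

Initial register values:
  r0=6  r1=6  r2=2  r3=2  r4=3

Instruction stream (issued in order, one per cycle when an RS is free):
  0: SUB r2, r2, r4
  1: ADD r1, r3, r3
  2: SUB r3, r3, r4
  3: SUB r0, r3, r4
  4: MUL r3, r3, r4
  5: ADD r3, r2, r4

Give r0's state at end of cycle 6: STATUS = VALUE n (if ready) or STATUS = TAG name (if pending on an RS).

  c1: issue SUB r2<-Add1  regs: r0:6,r1:6,r2:Add1,r3:2,r4:3
  c2: issue ADD r1<-Add2  regs: r0:6,r1:Add2,r2:Add1,r3:2,r4:3
  c3: issue SUB r3<-Add3  regs: r0:6,r1:Add2,r2:Add1,r3:Add3,r4:3
  c4: CDB Add1=-1; issue SUB r0<-Add1  regs: r0:Add1,r1:Add2,r2:-1,r3:Add3,r4:3
  c5: CDB Add2=4; issue MUL r3<-Mul1  regs: r0:Add1,r1:4,r2:-1,r3:Mul1,r4:3
  c6: CDB Add3=-1; issue ADD r3<-Add2  regs: r0:Add1,r1:4,r2:-1,r3:Add2,r4:3

STATUS = TAG Add1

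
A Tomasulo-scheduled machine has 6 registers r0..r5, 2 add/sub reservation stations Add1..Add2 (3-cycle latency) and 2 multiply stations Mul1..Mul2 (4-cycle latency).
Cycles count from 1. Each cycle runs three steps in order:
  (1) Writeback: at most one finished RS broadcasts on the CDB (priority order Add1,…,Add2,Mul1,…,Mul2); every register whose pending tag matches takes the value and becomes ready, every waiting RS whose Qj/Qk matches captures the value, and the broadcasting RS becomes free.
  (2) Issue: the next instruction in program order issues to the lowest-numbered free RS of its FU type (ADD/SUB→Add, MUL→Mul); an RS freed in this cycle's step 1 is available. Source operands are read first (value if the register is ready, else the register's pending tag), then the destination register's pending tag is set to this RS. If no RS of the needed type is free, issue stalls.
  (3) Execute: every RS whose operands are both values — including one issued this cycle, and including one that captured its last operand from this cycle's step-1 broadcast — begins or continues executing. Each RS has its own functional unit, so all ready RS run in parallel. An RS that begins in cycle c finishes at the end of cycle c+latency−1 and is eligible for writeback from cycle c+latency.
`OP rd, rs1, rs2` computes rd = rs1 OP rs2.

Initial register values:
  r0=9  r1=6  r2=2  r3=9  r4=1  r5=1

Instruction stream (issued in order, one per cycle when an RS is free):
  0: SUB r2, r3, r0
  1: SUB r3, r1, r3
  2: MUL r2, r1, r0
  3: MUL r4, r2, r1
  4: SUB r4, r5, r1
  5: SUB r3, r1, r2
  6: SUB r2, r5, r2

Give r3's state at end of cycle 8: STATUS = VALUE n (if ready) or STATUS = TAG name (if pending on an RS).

STATUS = TAG Add2

c1: issue SUB r2<-Add1 | r0:9,r1:6,r2:Add1,r3:9,r4:1,r5:1
c2: issue SUB r3<-Add2 | r0:9,r1:6,r2:Add1,r3:Add2,r4:1,r5:1
c3: issue MUL r2<-Mul1 | r0:9,r1:6,r2:Mul1,r3:Add2,r4:1,r5:1
c4: CDB Add1=0; issue MUL r4<-Mul2 | r0:9,r1:6,r2:Mul1,r3:Add2,r4:Mul2,r5:1
c5: CDB Add2=-3; issue SUB r4<-Add1 | r0:9,r1:6,r2:Mul1,r3:-3,r4:Add1,r5:1
c6: issue SUB r3<-Add2 | r0:9,r1:6,r2:Mul1,r3:Add2,r4:Add1,r5:1
c7: CDB Mul1=54; stall | r0:9,r1:6,r2:54,r3:Add2,r4:Add1,r5:1
c8: CDB Add1=-5; issue SUB r2<-Add1 | r0:9,r1:6,r2:Add1,r3:Add2,r4:-5,r5:1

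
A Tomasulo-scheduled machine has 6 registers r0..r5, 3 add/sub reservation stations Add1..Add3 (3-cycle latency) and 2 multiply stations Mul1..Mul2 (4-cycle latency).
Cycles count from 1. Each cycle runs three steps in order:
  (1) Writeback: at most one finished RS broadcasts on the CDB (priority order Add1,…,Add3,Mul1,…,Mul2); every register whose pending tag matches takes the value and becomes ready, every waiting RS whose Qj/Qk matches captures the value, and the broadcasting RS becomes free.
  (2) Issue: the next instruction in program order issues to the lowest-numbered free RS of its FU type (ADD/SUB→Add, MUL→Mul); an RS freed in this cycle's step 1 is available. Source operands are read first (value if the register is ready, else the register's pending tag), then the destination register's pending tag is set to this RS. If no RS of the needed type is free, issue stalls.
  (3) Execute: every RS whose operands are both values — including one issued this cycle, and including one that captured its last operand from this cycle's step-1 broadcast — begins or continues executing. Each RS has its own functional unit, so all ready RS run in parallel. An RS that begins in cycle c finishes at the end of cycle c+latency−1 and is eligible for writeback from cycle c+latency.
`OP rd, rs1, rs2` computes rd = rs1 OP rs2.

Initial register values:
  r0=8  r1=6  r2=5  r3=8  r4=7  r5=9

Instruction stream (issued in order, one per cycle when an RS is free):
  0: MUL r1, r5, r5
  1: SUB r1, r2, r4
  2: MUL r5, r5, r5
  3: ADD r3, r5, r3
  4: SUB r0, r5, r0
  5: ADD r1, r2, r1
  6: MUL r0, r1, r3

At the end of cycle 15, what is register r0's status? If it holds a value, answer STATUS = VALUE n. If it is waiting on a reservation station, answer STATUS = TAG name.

STATUS = VALUE 267

  c1: issue MUL r1<-Mul1  regs: r0:8,r1:Mul1,r2:5,r3:8,r4:7,r5:9
  c2: issue SUB r1<-Add1  regs: r0:8,r1:Add1,r2:5,r3:8,r4:7,r5:9
  c3: issue MUL r5<-Mul2  regs: r0:8,r1:Add1,r2:5,r3:8,r4:7,r5:Mul2
  c4: issue ADD r3<-Add2  regs: r0:8,r1:Add1,r2:5,r3:Add2,r4:7,r5:Mul2
  c5: CDB Add1=-2; issue SUB r0<-Add1  regs: r0:Add1,r1:-2,r2:5,r3:Add2,r4:7,r5:Mul2
  c6: CDB Mul1=81; issue ADD r1<-Add3  regs: r0:Add1,r1:Add3,r2:5,r3:Add2,r4:7,r5:Mul2
  c7: CDB Mul2=81; issue MUL r0<-Mul1  regs: r0:Mul1,r1:Add3,r2:5,r3:Add2,r4:7,r5:81
  c8: -  regs: r0:Mul1,r1:Add3,r2:5,r3:Add2,r4:7,r5:81
  c9: CDB Add3=3  regs: r0:Mul1,r1:3,r2:5,r3:Add2,r4:7,r5:81
  c10: CDB Add1=73  regs: r0:Mul1,r1:3,r2:5,r3:Add2,r4:7,r5:81
  c11: CDB Add2=89  regs: r0:Mul1,r1:3,r2:5,r3:89,r4:7,r5:81
  c12: -  regs: r0:Mul1,r1:3,r2:5,r3:89,r4:7,r5:81
  c13: -  regs: r0:Mul1,r1:3,r2:5,r3:89,r4:7,r5:81
  c14: -  regs: r0:Mul1,r1:3,r2:5,r3:89,r4:7,r5:81
  c15: CDB Mul1=267  regs: r0:267,r1:3,r2:5,r3:89,r4:7,r5:81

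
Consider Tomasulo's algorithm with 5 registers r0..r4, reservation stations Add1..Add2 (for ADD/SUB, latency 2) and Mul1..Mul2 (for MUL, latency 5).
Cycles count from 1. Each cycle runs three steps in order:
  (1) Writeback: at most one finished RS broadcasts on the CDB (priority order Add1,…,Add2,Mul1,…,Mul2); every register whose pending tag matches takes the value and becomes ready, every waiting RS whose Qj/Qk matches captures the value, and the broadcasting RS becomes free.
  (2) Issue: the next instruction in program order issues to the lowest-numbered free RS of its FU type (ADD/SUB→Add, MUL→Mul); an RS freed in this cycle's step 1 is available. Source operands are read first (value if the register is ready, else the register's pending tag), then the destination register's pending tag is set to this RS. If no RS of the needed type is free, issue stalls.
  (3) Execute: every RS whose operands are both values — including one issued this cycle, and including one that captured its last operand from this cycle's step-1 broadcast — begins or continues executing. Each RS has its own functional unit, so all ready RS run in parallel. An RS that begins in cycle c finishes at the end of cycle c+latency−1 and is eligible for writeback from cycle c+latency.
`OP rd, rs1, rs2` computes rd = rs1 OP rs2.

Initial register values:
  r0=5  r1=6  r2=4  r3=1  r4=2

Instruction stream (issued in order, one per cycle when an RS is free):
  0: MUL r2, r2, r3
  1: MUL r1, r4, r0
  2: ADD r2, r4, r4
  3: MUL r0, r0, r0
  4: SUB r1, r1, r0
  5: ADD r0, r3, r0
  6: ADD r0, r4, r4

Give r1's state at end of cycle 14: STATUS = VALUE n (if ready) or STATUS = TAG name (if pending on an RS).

  c1: issue MUL r2<-Mul1  regs: r0:5,r1:6,r2:Mul1,r3:1,r4:2
  c2: issue MUL r1<-Mul2  regs: r0:5,r1:Mul2,r2:Mul1,r3:1,r4:2
  c3: issue ADD r2<-Add1  regs: r0:5,r1:Mul2,r2:Add1,r3:1,r4:2
  c4: stall  regs: r0:5,r1:Mul2,r2:Add1,r3:1,r4:2
  c5: CDB Add1=4; stall  regs: r0:5,r1:Mul2,r2:4,r3:1,r4:2
  c6: CDB Mul1=4; issue MUL r0<-Mul1  regs: r0:Mul1,r1:Mul2,r2:4,r3:1,r4:2
  c7: CDB Mul2=10; issue SUB r1<-Add1  regs: r0:Mul1,r1:Add1,r2:4,r3:1,r4:2
  c8: issue ADD r0<-Add2  regs: r0:Add2,r1:Add1,r2:4,r3:1,r4:2
  c9: stall  regs: r0:Add2,r1:Add1,r2:4,r3:1,r4:2
  c10: stall  regs: r0:Add2,r1:Add1,r2:4,r3:1,r4:2
  c11: CDB Mul1=25; stall  regs: r0:Add2,r1:Add1,r2:4,r3:1,r4:2
  c12: stall  regs: r0:Add2,r1:Add1,r2:4,r3:1,r4:2
  c13: CDB Add1=-15; issue ADD r0<-Add1  regs: r0:Add1,r1:-15,r2:4,r3:1,r4:2
  c14: CDB Add2=26  regs: r0:Add1,r1:-15,r2:4,r3:1,r4:2

STATUS = VALUE -15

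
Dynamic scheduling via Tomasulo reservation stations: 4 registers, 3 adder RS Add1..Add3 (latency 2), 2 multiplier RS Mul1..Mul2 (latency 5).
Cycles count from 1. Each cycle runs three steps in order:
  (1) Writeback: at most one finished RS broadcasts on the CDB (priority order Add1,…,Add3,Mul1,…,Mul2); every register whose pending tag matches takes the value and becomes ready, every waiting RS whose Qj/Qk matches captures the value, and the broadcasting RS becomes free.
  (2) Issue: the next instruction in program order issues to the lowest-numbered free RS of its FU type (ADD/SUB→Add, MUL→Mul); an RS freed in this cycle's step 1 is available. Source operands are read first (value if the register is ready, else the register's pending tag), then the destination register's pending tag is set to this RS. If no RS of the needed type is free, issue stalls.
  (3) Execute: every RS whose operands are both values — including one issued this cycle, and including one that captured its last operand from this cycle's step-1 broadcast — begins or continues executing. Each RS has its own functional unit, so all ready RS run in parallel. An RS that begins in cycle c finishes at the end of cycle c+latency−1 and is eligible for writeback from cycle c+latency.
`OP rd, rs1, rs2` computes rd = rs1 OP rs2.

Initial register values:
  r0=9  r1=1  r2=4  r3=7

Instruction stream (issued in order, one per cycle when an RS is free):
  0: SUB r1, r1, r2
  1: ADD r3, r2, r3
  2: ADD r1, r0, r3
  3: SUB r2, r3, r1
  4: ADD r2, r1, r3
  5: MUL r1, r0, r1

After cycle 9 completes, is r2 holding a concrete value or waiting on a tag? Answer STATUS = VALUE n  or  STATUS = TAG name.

STATUS = VALUE 31

c1: issue SUB r1<-Add1 | r0:9,r1:Add1,r2:4,r3:7
c2: issue ADD r3<-Add2 | r0:9,r1:Add1,r2:4,r3:Add2
c3: CDB Add1=-3; issue ADD r1<-Add1 | r0:9,r1:Add1,r2:4,r3:Add2
c4: CDB Add2=11; issue SUB r2<-Add2 | r0:9,r1:Add1,r2:Add2,r3:11
c5: issue ADD r2<-Add3 | r0:9,r1:Add1,r2:Add3,r3:11
c6: CDB Add1=20; issue MUL r1<-Mul1 | r0:9,r1:Mul1,r2:Add3,r3:11
c7: - | r0:9,r1:Mul1,r2:Add3,r3:11
c8: CDB Add2=-9 | r0:9,r1:Mul1,r2:Add3,r3:11
c9: CDB Add3=31 | r0:9,r1:Mul1,r2:31,r3:11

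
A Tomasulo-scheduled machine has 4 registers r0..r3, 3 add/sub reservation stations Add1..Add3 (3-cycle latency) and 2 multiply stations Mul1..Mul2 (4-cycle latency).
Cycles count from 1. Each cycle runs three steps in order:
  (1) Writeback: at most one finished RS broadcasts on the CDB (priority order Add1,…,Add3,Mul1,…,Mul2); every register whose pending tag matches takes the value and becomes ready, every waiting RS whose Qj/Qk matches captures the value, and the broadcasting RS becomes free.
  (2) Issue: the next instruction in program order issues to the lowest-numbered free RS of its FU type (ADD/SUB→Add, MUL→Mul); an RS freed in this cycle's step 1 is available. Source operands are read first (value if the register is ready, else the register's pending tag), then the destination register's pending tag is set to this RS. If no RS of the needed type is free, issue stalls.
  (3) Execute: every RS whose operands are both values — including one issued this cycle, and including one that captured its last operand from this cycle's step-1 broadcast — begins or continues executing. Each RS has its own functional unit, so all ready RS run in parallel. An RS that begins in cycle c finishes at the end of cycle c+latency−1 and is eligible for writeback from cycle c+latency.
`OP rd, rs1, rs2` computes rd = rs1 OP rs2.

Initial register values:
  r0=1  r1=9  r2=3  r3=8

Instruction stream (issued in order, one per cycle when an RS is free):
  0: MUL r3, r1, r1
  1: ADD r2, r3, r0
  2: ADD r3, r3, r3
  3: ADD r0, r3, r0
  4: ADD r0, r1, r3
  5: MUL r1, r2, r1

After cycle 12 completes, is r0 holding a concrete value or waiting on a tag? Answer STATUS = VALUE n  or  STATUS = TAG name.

STATUS = VALUE 171

c1: issue MUL r3<-Mul1 | r0:1,r1:9,r2:3,r3:Mul1
c2: issue ADD r2<-Add1 | r0:1,r1:9,r2:Add1,r3:Mul1
c3: issue ADD r3<-Add2 | r0:1,r1:9,r2:Add1,r3:Add2
c4: issue ADD r0<-Add3 | r0:Add3,r1:9,r2:Add1,r3:Add2
c5: CDB Mul1=81; stall | r0:Add3,r1:9,r2:Add1,r3:Add2
c6: stall | r0:Add3,r1:9,r2:Add1,r3:Add2
c7: stall | r0:Add3,r1:9,r2:Add1,r3:Add2
c8: CDB Add1=82; issue ADD r0<-Add1 | r0:Add1,r1:9,r2:82,r3:Add2
c9: CDB Add2=162; issue MUL r1<-Mul1 | r0:Add1,r1:Mul1,r2:82,r3:162
c10: - | r0:Add1,r1:Mul1,r2:82,r3:162
c11: - | r0:Add1,r1:Mul1,r2:82,r3:162
c12: CDB Add1=171 | r0:171,r1:Mul1,r2:82,r3:162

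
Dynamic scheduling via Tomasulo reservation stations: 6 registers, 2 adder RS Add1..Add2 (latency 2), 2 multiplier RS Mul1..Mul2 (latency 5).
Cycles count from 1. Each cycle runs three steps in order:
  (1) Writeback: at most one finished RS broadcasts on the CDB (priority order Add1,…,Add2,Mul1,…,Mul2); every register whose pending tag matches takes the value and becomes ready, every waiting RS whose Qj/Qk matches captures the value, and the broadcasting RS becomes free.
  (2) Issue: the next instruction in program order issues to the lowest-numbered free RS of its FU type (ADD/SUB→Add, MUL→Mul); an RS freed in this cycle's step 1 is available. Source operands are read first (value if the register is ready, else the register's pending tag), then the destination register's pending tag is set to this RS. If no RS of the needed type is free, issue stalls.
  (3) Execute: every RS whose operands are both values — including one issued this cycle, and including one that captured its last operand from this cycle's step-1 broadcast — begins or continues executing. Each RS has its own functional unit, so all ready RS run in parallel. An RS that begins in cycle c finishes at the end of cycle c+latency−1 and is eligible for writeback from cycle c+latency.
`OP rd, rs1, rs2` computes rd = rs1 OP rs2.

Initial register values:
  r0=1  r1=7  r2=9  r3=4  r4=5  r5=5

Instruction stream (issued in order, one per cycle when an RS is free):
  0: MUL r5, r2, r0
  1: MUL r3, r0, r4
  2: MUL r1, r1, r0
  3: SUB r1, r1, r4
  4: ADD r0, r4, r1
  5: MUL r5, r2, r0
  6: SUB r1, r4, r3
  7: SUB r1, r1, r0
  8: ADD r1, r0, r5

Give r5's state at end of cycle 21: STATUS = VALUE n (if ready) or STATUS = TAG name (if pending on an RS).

  c1: issue MUL r5<-Mul1  regs: r0:1,r1:7,r2:9,r3:4,r4:5,r5:Mul1
  c2: issue MUL r3<-Mul2  regs: r0:1,r1:7,r2:9,r3:Mul2,r4:5,r5:Mul1
  c3: stall  regs: r0:1,r1:7,r2:9,r3:Mul2,r4:5,r5:Mul1
  c4: stall  regs: r0:1,r1:7,r2:9,r3:Mul2,r4:5,r5:Mul1
  c5: stall  regs: r0:1,r1:7,r2:9,r3:Mul2,r4:5,r5:Mul1
  c6: CDB Mul1=9; issue MUL r1<-Mul1  regs: r0:1,r1:Mul1,r2:9,r3:Mul2,r4:5,r5:9
  c7: CDB Mul2=5; issue SUB r1<-Add1  regs: r0:1,r1:Add1,r2:9,r3:5,r4:5,r5:9
  c8: issue ADD r0<-Add2  regs: r0:Add2,r1:Add1,r2:9,r3:5,r4:5,r5:9
  c9: issue MUL r5<-Mul2  regs: r0:Add2,r1:Add1,r2:9,r3:5,r4:5,r5:Mul2
  c10: stall  regs: r0:Add2,r1:Add1,r2:9,r3:5,r4:5,r5:Mul2
  c11: CDB Mul1=7; stall  regs: r0:Add2,r1:Add1,r2:9,r3:5,r4:5,r5:Mul2
  c12: stall  regs: r0:Add2,r1:Add1,r2:9,r3:5,r4:5,r5:Mul2
  c13: CDB Add1=2; issue SUB r1<-Add1  regs: r0:Add2,r1:Add1,r2:9,r3:5,r4:5,r5:Mul2
  c14: stall  regs: r0:Add2,r1:Add1,r2:9,r3:5,r4:5,r5:Mul2
  c15: CDB Add1=0; issue SUB r1<-Add1  regs: r0:Add2,r1:Add1,r2:9,r3:5,r4:5,r5:Mul2
  c16: CDB Add2=7; issue ADD r1<-Add2  regs: r0:7,r1:Add2,r2:9,r3:5,r4:5,r5:Mul2
  c17: -  regs: r0:7,r1:Add2,r2:9,r3:5,r4:5,r5:Mul2
  c18: CDB Add1=-7  regs: r0:7,r1:Add2,r2:9,r3:5,r4:5,r5:Mul2
  c19: -  regs: r0:7,r1:Add2,r2:9,r3:5,r4:5,r5:Mul2
  c20: -  regs: r0:7,r1:Add2,r2:9,r3:5,r4:5,r5:Mul2
  c21: CDB Mul2=63  regs: r0:7,r1:Add2,r2:9,r3:5,r4:5,r5:63

STATUS = VALUE 63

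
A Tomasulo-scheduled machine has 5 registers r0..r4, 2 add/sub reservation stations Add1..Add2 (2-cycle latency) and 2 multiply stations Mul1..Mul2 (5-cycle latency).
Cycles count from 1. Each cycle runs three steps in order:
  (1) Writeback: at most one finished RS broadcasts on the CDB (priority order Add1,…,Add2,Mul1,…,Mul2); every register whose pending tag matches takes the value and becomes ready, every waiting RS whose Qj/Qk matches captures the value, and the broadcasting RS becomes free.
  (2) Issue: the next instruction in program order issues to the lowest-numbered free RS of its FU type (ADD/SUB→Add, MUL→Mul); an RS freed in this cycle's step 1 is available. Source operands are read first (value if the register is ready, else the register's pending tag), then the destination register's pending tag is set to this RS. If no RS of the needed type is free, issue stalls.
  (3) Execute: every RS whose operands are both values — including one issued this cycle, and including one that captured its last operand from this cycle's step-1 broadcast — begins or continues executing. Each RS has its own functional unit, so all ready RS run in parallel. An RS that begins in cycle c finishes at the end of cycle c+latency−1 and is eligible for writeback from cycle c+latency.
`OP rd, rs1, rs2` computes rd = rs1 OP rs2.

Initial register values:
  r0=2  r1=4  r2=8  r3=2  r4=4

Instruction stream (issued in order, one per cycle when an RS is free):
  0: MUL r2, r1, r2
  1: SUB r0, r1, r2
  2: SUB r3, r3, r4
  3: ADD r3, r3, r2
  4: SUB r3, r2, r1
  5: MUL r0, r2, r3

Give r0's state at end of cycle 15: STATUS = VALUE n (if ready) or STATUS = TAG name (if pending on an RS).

STATUS = VALUE 896

  c1: issue MUL r2<-Mul1  regs: r0:2,r1:4,r2:Mul1,r3:2,r4:4
  c2: issue SUB r0<-Add1  regs: r0:Add1,r1:4,r2:Mul1,r3:2,r4:4
  c3: issue SUB r3<-Add2  regs: r0:Add1,r1:4,r2:Mul1,r3:Add2,r4:4
  c4: stall  regs: r0:Add1,r1:4,r2:Mul1,r3:Add2,r4:4
  c5: CDB Add2=-2; issue ADD r3<-Add2  regs: r0:Add1,r1:4,r2:Mul1,r3:Add2,r4:4
  c6: CDB Mul1=32; stall  regs: r0:Add1,r1:4,r2:32,r3:Add2,r4:4
  c7: stall  regs: r0:Add1,r1:4,r2:32,r3:Add2,r4:4
  c8: CDB Add1=-28; issue SUB r3<-Add1  regs: r0:-28,r1:4,r2:32,r3:Add1,r4:4
  c9: CDB Add2=30; issue MUL r0<-Mul1  regs: r0:Mul1,r1:4,r2:32,r3:Add1,r4:4
  c10: CDB Add1=28  regs: r0:Mul1,r1:4,r2:32,r3:28,r4:4
  c11: -  regs: r0:Mul1,r1:4,r2:32,r3:28,r4:4
  c12: -  regs: r0:Mul1,r1:4,r2:32,r3:28,r4:4
  c13: -  regs: r0:Mul1,r1:4,r2:32,r3:28,r4:4
  c14: -  regs: r0:Mul1,r1:4,r2:32,r3:28,r4:4
  c15: CDB Mul1=896  regs: r0:896,r1:4,r2:32,r3:28,r4:4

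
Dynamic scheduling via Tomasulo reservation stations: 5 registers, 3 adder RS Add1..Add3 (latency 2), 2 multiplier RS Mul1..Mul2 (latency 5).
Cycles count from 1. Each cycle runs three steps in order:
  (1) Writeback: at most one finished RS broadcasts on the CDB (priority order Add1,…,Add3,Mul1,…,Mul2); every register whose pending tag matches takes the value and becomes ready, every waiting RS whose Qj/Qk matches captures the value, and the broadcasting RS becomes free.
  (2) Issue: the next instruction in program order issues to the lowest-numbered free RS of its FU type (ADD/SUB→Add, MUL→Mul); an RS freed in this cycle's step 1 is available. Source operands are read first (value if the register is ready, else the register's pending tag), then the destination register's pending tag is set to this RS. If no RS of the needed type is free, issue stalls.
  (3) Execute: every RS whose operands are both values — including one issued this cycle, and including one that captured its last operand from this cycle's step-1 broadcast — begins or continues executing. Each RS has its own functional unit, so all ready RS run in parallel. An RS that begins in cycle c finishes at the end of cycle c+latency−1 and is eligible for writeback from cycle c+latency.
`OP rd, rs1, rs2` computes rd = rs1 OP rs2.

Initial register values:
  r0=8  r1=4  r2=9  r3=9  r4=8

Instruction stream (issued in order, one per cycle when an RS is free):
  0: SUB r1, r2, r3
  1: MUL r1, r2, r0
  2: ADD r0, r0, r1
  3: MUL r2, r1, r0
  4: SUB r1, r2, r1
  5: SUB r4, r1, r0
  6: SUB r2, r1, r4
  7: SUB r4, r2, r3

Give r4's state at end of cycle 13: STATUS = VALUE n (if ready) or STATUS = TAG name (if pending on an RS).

c1: issue SUB r1<-Add1 | r0:8,r1:Add1,r2:9,r3:9,r4:8
c2: issue MUL r1<-Mul1 | r0:8,r1:Mul1,r2:9,r3:9,r4:8
c3: CDB Add1=0; issue ADD r0<-Add1 | r0:Add1,r1:Mul1,r2:9,r3:9,r4:8
c4: issue MUL r2<-Mul2 | r0:Add1,r1:Mul1,r2:Mul2,r3:9,r4:8
c5: issue SUB r1<-Add2 | r0:Add1,r1:Add2,r2:Mul2,r3:9,r4:8
c6: issue SUB r4<-Add3 | r0:Add1,r1:Add2,r2:Mul2,r3:9,r4:Add3
c7: CDB Mul1=72; stall | r0:Add1,r1:Add2,r2:Mul2,r3:9,r4:Add3
c8: stall | r0:Add1,r1:Add2,r2:Mul2,r3:9,r4:Add3
c9: CDB Add1=80; issue SUB r2<-Add1 | r0:80,r1:Add2,r2:Add1,r3:9,r4:Add3
c10: stall | r0:80,r1:Add2,r2:Add1,r3:9,r4:Add3
c11: stall | r0:80,r1:Add2,r2:Add1,r3:9,r4:Add3
c12: stall | r0:80,r1:Add2,r2:Add1,r3:9,r4:Add3
c13: stall | r0:80,r1:Add2,r2:Add1,r3:9,r4:Add3

STATUS = TAG Add3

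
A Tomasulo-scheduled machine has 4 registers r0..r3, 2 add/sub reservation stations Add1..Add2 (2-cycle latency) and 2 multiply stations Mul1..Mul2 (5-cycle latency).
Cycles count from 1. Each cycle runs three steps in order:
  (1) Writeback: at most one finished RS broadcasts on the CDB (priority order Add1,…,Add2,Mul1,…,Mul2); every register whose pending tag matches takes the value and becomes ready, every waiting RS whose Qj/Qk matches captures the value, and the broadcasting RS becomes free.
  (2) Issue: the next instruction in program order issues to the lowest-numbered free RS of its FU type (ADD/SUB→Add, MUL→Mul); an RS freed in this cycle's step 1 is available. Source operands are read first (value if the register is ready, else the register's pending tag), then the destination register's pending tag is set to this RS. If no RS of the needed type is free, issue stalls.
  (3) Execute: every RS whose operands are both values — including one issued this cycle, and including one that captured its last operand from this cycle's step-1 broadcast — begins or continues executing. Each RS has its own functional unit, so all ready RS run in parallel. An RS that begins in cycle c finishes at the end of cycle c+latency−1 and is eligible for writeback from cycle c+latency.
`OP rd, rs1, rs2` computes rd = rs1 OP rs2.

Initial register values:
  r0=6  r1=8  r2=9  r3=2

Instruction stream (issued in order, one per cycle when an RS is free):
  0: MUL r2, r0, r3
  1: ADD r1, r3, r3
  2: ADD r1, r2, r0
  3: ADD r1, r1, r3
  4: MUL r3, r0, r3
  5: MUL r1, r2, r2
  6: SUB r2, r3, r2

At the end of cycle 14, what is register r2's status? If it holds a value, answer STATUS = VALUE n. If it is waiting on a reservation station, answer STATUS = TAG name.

STATUS = VALUE 0

cycle 1: issue MUL r2<-Mul1 // r0:6,r1:8,r2:Mul1,r3:2
cycle 2: issue ADD r1<-Add1 // r0:6,r1:Add1,r2:Mul1,r3:2
cycle 3: issue ADD r1<-Add2 // r0:6,r1:Add2,r2:Mul1,r3:2
cycle 4: CDB Add1=4; issue ADD r1<-Add1 // r0:6,r1:Add1,r2:Mul1,r3:2
cycle 5: issue MUL r3<-Mul2 // r0:6,r1:Add1,r2:Mul1,r3:Mul2
cycle 6: CDB Mul1=12; issue MUL r1<-Mul1 // r0:6,r1:Mul1,r2:12,r3:Mul2
cycle 7: stall // r0:6,r1:Mul1,r2:12,r3:Mul2
cycle 8: CDB Add2=18; issue SUB r2<-Add2 // r0:6,r1:Mul1,r2:Add2,r3:Mul2
cycle 9: - // r0:6,r1:Mul1,r2:Add2,r3:Mul2
cycle 10: CDB Add1=20 // r0:6,r1:Mul1,r2:Add2,r3:Mul2
cycle 11: CDB Mul1=144 // r0:6,r1:144,r2:Add2,r3:Mul2
cycle 12: CDB Mul2=12 // r0:6,r1:144,r2:Add2,r3:12
cycle 13: - // r0:6,r1:144,r2:Add2,r3:12
cycle 14: CDB Add2=0 // r0:6,r1:144,r2:0,r3:12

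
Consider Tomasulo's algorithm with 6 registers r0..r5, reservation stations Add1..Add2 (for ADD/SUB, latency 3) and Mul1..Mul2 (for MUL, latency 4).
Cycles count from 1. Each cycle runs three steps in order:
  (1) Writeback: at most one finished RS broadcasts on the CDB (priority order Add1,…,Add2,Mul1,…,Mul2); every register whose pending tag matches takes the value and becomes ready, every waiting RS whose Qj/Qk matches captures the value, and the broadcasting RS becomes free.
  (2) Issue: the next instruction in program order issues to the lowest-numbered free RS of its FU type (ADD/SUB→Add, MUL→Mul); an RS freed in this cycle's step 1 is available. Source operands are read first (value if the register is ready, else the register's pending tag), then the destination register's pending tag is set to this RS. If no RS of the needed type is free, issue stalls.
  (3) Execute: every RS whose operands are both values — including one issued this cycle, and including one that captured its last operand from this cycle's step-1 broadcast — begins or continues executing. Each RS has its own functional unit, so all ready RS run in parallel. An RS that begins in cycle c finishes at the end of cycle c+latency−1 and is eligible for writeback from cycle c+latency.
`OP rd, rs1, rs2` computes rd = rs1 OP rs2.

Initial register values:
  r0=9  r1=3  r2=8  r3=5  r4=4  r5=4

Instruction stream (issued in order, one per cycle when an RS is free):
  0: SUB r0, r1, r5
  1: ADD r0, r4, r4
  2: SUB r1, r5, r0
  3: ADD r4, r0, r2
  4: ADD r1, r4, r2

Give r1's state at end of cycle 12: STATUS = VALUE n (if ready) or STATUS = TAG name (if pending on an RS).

cycle 1: issue SUB r0<-Add1 // r0:Add1,r1:3,r2:8,r3:5,r4:4,r5:4
cycle 2: issue ADD r0<-Add2 // r0:Add2,r1:3,r2:8,r3:5,r4:4,r5:4
cycle 3: stall // r0:Add2,r1:3,r2:8,r3:5,r4:4,r5:4
cycle 4: CDB Add1=-1; issue SUB r1<-Add1 // r0:Add2,r1:Add1,r2:8,r3:5,r4:4,r5:4
cycle 5: CDB Add2=8; issue ADD r4<-Add2 // r0:8,r1:Add1,r2:8,r3:5,r4:Add2,r5:4
cycle 6: stall // r0:8,r1:Add1,r2:8,r3:5,r4:Add2,r5:4
cycle 7: stall // r0:8,r1:Add1,r2:8,r3:5,r4:Add2,r5:4
cycle 8: CDB Add1=-4; issue ADD r1<-Add1 // r0:8,r1:Add1,r2:8,r3:5,r4:Add2,r5:4
cycle 9: CDB Add2=16 // r0:8,r1:Add1,r2:8,r3:5,r4:16,r5:4
cycle 10: - // r0:8,r1:Add1,r2:8,r3:5,r4:16,r5:4
cycle 11: - // r0:8,r1:Add1,r2:8,r3:5,r4:16,r5:4
cycle 12: CDB Add1=24 // r0:8,r1:24,r2:8,r3:5,r4:16,r5:4

STATUS = VALUE 24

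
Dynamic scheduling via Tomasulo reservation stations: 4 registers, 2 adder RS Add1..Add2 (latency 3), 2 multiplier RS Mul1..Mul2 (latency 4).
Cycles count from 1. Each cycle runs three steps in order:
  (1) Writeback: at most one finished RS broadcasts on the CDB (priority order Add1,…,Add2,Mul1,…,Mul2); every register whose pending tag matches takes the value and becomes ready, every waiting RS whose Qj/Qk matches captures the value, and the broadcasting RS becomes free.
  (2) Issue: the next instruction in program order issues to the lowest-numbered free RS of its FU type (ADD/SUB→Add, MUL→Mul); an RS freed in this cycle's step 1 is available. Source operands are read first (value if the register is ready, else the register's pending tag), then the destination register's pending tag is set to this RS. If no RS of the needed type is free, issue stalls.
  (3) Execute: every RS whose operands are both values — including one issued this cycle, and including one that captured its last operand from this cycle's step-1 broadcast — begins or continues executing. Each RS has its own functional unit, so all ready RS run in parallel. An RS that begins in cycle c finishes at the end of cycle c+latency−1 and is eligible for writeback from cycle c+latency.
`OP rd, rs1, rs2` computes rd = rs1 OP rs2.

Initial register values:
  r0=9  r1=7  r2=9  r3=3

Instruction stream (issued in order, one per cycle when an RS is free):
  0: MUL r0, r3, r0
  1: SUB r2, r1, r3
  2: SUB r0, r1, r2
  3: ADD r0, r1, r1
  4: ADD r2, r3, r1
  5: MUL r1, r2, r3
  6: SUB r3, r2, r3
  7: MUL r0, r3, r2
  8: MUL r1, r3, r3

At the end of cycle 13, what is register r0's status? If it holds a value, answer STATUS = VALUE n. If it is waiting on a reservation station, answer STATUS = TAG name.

STATUS = TAG Mul2

cycle 1: issue MUL r0<-Mul1 // r0:Mul1,r1:7,r2:9,r3:3
cycle 2: issue SUB r2<-Add1 // r0:Mul1,r1:7,r2:Add1,r3:3
cycle 3: issue SUB r0<-Add2 // r0:Add2,r1:7,r2:Add1,r3:3
cycle 4: stall // r0:Add2,r1:7,r2:Add1,r3:3
cycle 5: CDB Add1=4; issue ADD r0<-Add1 // r0:Add1,r1:7,r2:4,r3:3
cycle 6: CDB Mul1=27; stall // r0:Add1,r1:7,r2:4,r3:3
cycle 7: stall // r0:Add1,r1:7,r2:4,r3:3
cycle 8: CDB Add1=14; issue ADD r2<-Add1 // r0:14,r1:7,r2:Add1,r3:3
cycle 9: CDB Add2=3; issue MUL r1<-Mul1 // r0:14,r1:Mul1,r2:Add1,r3:3
cycle 10: issue SUB r3<-Add2 // r0:14,r1:Mul1,r2:Add1,r3:Add2
cycle 11: CDB Add1=10; issue MUL r0<-Mul2 // r0:Mul2,r1:Mul1,r2:10,r3:Add2
cycle 12: stall // r0:Mul2,r1:Mul1,r2:10,r3:Add2
cycle 13: stall // r0:Mul2,r1:Mul1,r2:10,r3:Add2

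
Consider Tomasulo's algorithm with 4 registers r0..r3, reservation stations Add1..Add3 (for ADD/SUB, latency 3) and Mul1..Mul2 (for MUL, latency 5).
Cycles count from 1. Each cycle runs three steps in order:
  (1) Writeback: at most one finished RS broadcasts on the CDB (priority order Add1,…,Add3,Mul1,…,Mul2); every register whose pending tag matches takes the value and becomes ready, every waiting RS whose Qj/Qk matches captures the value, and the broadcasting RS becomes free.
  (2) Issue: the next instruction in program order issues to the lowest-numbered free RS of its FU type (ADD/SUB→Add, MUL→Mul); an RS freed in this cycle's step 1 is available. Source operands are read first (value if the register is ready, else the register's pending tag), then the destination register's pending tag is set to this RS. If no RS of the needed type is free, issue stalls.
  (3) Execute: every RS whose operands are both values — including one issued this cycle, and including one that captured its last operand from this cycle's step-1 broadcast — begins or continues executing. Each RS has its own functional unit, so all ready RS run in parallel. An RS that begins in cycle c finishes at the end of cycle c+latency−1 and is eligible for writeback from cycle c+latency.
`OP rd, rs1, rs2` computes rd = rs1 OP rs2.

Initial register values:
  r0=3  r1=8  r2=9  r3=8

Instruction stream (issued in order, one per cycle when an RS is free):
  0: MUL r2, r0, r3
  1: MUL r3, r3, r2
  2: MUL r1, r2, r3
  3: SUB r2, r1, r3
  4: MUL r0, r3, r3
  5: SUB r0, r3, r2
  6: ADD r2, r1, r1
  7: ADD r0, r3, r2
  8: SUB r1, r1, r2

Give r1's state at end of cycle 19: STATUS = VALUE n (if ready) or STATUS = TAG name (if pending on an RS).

  c1: issue MUL r2<-Mul1  regs: r0:3,r1:8,r2:Mul1,r3:8
  c2: issue MUL r3<-Mul2  regs: r0:3,r1:8,r2:Mul1,r3:Mul2
  c3: stall  regs: r0:3,r1:8,r2:Mul1,r3:Mul2
  c4: stall  regs: r0:3,r1:8,r2:Mul1,r3:Mul2
  c5: stall  regs: r0:3,r1:8,r2:Mul1,r3:Mul2
  c6: CDB Mul1=24; issue MUL r1<-Mul1  regs: r0:3,r1:Mul1,r2:24,r3:Mul2
  c7: issue SUB r2<-Add1  regs: r0:3,r1:Mul1,r2:Add1,r3:Mul2
  c8: stall  regs: r0:3,r1:Mul1,r2:Add1,r3:Mul2
  c9: stall  regs: r0:3,r1:Mul1,r2:Add1,r3:Mul2
  c10: stall  regs: r0:3,r1:Mul1,r2:Add1,r3:Mul2
  c11: CDB Mul2=192; issue MUL r0<-Mul2  regs: r0:Mul2,r1:Mul1,r2:Add1,r3:192
  c12: issue SUB r0<-Add2  regs: r0:Add2,r1:Mul1,r2:Add1,r3:192
  c13: issue ADD r2<-Add3  regs: r0:Add2,r1:Mul1,r2:Add3,r3:192
  c14: stall  regs: r0:Add2,r1:Mul1,r2:Add3,r3:192
  c15: stall  regs: r0:Add2,r1:Mul1,r2:Add3,r3:192
  c16: CDB Mul1=4608; stall  regs: r0:Add2,r1:4608,r2:Add3,r3:192
  c17: CDB Mul2=36864; stall  regs: r0:Add2,r1:4608,r2:Add3,r3:192
  c18: stall  regs: r0:Add2,r1:4608,r2:Add3,r3:192
  c19: CDB Add1=4416; issue ADD r0<-Add1  regs: r0:Add1,r1:4608,r2:Add3,r3:192

STATUS = VALUE 4608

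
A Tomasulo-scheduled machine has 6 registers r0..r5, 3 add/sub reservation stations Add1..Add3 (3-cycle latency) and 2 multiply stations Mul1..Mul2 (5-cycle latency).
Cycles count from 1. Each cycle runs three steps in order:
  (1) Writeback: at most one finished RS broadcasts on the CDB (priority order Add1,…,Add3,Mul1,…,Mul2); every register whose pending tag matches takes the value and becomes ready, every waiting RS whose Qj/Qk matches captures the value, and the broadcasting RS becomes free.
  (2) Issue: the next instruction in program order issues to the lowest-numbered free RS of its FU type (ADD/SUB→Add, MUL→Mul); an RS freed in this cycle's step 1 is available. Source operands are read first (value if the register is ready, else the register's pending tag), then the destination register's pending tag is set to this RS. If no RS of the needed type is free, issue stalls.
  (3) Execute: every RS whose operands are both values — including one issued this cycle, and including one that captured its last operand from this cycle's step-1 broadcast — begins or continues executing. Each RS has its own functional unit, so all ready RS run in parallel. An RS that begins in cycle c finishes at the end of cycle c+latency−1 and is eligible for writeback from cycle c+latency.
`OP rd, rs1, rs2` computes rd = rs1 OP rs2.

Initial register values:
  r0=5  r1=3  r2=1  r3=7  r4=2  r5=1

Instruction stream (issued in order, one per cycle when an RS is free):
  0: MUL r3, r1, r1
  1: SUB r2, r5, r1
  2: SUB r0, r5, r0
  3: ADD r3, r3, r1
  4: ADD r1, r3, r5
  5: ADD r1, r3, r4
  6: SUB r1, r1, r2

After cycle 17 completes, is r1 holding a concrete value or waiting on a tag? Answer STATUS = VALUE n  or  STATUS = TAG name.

cycle 1: issue MUL r3<-Mul1 // r0:5,r1:3,r2:1,r3:Mul1,r4:2,r5:1
cycle 2: issue SUB r2<-Add1 // r0:5,r1:3,r2:Add1,r3:Mul1,r4:2,r5:1
cycle 3: issue SUB r0<-Add2 // r0:Add2,r1:3,r2:Add1,r3:Mul1,r4:2,r5:1
cycle 4: issue ADD r3<-Add3 // r0:Add2,r1:3,r2:Add1,r3:Add3,r4:2,r5:1
cycle 5: CDB Add1=-2; issue ADD r1<-Add1 // r0:Add2,r1:Add1,r2:-2,r3:Add3,r4:2,r5:1
cycle 6: CDB Add2=-4; issue ADD r1<-Add2 // r0:-4,r1:Add2,r2:-2,r3:Add3,r4:2,r5:1
cycle 7: CDB Mul1=9; stall // r0:-4,r1:Add2,r2:-2,r3:Add3,r4:2,r5:1
cycle 8: stall // r0:-4,r1:Add2,r2:-2,r3:Add3,r4:2,r5:1
cycle 9: stall // r0:-4,r1:Add2,r2:-2,r3:Add3,r4:2,r5:1
cycle 10: CDB Add3=12; issue SUB r1<-Add3 // r0:-4,r1:Add3,r2:-2,r3:12,r4:2,r5:1
cycle 11: - // r0:-4,r1:Add3,r2:-2,r3:12,r4:2,r5:1
cycle 12: - // r0:-4,r1:Add3,r2:-2,r3:12,r4:2,r5:1
cycle 13: CDB Add1=13 // r0:-4,r1:Add3,r2:-2,r3:12,r4:2,r5:1
cycle 14: CDB Add2=14 // r0:-4,r1:Add3,r2:-2,r3:12,r4:2,r5:1
cycle 15: - // r0:-4,r1:Add3,r2:-2,r3:12,r4:2,r5:1
cycle 16: - // r0:-4,r1:Add3,r2:-2,r3:12,r4:2,r5:1
cycle 17: CDB Add3=16 // r0:-4,r1:16,r2:-2,r3:12,r4:2,r5:1

STATUS = VALUE 16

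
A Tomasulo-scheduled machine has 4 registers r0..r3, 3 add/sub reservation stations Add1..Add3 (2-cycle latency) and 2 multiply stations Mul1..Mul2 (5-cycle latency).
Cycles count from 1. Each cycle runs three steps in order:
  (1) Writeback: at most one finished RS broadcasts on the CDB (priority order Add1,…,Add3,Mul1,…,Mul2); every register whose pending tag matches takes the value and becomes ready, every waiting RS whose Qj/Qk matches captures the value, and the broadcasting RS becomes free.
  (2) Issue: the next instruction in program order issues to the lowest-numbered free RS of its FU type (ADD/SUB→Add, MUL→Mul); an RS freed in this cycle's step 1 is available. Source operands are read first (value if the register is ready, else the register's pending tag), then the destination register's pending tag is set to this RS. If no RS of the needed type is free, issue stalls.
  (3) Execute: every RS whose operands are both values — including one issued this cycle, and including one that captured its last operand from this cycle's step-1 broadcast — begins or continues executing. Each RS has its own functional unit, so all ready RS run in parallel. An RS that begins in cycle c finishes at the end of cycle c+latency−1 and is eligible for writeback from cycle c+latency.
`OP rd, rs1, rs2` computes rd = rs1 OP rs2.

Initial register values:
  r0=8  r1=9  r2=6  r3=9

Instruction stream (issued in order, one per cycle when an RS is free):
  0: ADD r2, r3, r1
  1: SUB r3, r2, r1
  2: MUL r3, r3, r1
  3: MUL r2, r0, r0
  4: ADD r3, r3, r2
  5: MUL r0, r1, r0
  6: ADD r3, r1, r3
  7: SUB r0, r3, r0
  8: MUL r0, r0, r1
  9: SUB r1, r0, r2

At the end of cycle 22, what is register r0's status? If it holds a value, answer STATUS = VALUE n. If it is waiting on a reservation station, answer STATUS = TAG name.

STATUS = VALUE 738

  c1: issue ADD r2<-Add1  regs: r0:8,r1:9,r2:Add1,r3:9
  c2: issue SUB r3<-Add2  regs: r0:8,r1:9,r2:Add1,r3:Add2
  c3: CDB Add1=18; issue MUL r3<-Mul1  regs: r0:8,r1:9,r2:18,r3:Mul1
  c4: issue MUL r2<-Mul2  regs: r0:8,r1:9,r2:Mul2,r3:Mul1
  c5: CDB Add2=9; issue ADD r3<-Add1  regs: r0:8,r1:9,r2:Mul2,r3:Add1
  c6: stall  regs: r0:8,r1:9,r2:Mul2,r3:Add1
  c7: stall  regs: r0:8,r1:9,r2:Mul2,r3:Add1
  c8: stall  regs: r0:8,r1:9,r2:Mul2,r3:Add1
  c9: CDB Mul2=64; issue MUL r0<-Mul2  regs: r0:Mul2,r1:9,r2:64,r3:Add1
  c10: CDB Mul1=81; issue ADD r3<-Add2  regs: r0:Mul2,r1:9,r2:64,r3:Add2
  c11: issue SUB r0<-Add3  regs: r0:Add3,r1:9,r2:64,r3:Add2
  c12: CDB Add1=145; issue MUL r0<-Mul1  regs: r0:Mul1,r1:9,r2:64,r3:Add2
  c13: issue SUB r1<-Add1  regs: r0:Mul1,r1:Add1,r2:64,r3:Add2
  c14: CDB Add2=154  regs: r0:Mul1,r1:Add1,r2:64,r3:154
  c15: CDB Mul2=72  regs: r0:Mul1,r1:Add1,r2:64,r3:154
  c16: -  regs: r0:Mul1,r1:Add1,r2:64,r3:154
  c17: CDB Add3=82  regs: r0:Mul1,r1:Add1,r2:64,r3:154
  c18: -  regs: r0:Mul1,r1:Add1,r2:64,r3:154
  c19: -  regs: r0:Mul1,r1:Add1,r2:64,r3:154
  c20: -  regs: r0:Mul1,r1:Add1,r2:64,r3:154
  c21: -  regs: r0:Mul1,r1:Add1,r2:64,r3:154
  c22: CDB Mul1=738  regs: r0:738,r1:Add1,r2:64,r3:154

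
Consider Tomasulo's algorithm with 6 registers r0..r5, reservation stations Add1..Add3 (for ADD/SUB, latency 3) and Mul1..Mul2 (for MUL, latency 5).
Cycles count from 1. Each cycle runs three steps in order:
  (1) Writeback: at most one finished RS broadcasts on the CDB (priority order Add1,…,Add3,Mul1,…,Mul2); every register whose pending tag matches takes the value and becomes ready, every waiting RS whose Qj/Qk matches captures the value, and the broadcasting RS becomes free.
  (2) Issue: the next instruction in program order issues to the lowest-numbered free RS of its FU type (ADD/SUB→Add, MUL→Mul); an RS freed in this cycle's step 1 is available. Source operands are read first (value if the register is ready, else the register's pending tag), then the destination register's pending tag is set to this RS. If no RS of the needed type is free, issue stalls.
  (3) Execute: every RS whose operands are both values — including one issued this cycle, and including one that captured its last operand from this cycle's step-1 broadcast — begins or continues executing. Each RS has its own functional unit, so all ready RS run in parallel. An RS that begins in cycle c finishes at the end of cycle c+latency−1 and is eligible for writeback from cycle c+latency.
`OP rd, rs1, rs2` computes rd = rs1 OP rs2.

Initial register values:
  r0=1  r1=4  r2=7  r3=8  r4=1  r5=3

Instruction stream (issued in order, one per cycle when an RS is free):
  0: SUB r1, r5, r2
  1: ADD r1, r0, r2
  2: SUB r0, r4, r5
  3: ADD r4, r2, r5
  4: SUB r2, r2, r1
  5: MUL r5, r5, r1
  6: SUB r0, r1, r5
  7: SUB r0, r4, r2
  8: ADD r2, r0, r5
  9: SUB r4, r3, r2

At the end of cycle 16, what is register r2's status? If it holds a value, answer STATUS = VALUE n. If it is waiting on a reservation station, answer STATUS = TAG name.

cycle 1: issue SUB r1<-Add1 // r0:1,r1:Add1,r2:7,r3:8,r4:1,r5:3
cycle 2: issue ADD r1<-Add2 // r0:1,r1:Add2,r2:7,r3:8,r4:1,r5:3
cycle 3: issue SUB r0<-Add3 // r0:Add3,r1:Add2,r2:7,r3:8,r4:1,r5:3
cycle 4: CDB Add1=-4; issue ADD r4<-Add1 // r0:Add3,r1:Add2,r2:7,r3:8,r4:Add1,r5:3
cycle 5: CDB Add2=8; issue SUB r2<-Add2 // r0:Add3,r1:8,r2:Add2,r3:8,r4:Add1,r5:3
cycle 6: CDB Add3=-2; issue MUL r5<-Mul1 // r0:-2,r1:8,r2:Add2,r3:8,r4:Add1,r5:Mul1
cycle 7: CDB Add1=10; issue SUB r0<-Add1 // r0:Add1,r1:8,r2:Add2,r3:8,r4:10,r5:Mul1
cycle 8: CDB Add2=-1; issue SUB r0<-Add2 // r0:Add2,r1:8,r2:-1,r3:8,r4:10,r5:Mul1
cycle 9: issue ADD r2<-Add3 // r0:Add2,r1:8,r2:Add3,r3:8,r4:10,r5:Mul1
cycle 10: stall // r0:Add2,r1:8,r2:Add3,r3:8,r4:10,r5:Mul1
cycle 11: CDB Add2=11; issue SUB r4<-Add2 // r0:11,r1:8,r2:Add3,r3:8,r4:Add2,r5:Mul1
cycle 12: CDB Mul1=24 // r0:11,r1:8,r2:Add3,r3:8,r4:Add2,r5:24
cycle 13: - // r0:11,r1:8,r2:Add3,r3:8,r4:Add2,r5:24
cycle 14: - // r0:11,r1:8,r2:Add3,r3:8,r4:Add2,r5:24
cycle 15: CDB Add1=-16 // r0:11,r1:8,r2:Add3,r3:8,r4:Add2,r5:24
cycle 16: CDB Add3=35 // r0:11,r1:8,r2:35,r3:8,r4:Add2,r5:24

STATUS = VALUE 35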